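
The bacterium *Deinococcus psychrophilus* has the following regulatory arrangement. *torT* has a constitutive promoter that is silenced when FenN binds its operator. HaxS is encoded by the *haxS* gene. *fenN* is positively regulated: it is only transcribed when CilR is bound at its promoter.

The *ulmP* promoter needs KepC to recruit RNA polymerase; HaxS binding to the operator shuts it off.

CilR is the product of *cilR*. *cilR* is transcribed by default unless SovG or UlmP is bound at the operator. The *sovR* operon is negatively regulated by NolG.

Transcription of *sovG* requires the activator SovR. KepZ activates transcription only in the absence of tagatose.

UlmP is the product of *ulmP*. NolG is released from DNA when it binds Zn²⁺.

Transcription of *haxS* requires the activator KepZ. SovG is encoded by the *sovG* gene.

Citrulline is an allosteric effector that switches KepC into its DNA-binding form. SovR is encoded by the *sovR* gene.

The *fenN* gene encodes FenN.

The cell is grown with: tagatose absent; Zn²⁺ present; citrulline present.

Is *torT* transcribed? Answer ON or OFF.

Zn²⁺ is present, so NolG is inactive.
With no repressor bound, *sovR* is transcribed.
So SovR is produced and active.
No repressor is bound and SovR is active, so *sovG* is transcribed.
So SovG is produced and active.
Tagatose is absent, so KepZ is active.
No repressor is bound and KepZ is active, so *haxS* is transcribed.
So HaxS is produced and active.
Citrulline is present, so KepC is active.
With repressor HaxS bound, *ulmP* is not transcribed.
So UlmP is not produced.
With repressor SovG bound, *cilR* is not transcribed.
So CilR is not produced.
Required activator CilR is absent, so *fenN* is not transcribed.
So FenN is not produced.
With no repressor bound, *torT* is transcribed.

ON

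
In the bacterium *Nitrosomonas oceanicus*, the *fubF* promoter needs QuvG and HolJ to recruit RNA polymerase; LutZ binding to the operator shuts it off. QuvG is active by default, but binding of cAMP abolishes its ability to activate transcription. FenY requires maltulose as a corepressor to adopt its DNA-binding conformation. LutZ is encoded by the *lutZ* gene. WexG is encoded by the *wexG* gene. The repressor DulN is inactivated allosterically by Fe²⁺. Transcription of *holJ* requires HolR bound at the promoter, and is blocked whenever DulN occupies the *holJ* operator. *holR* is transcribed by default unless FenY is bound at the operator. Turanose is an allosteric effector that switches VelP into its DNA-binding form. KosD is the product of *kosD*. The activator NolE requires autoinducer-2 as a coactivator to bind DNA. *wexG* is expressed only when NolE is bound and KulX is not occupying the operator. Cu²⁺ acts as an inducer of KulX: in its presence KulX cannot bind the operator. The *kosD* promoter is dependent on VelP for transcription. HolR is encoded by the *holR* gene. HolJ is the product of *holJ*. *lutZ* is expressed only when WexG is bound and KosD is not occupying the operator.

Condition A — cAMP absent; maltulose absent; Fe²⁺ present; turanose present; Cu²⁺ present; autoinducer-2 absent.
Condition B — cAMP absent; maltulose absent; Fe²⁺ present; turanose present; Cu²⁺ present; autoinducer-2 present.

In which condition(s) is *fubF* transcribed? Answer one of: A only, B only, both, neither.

Condition A:
cAMP is absent, so QuvG is active.
Maltulose is absent, so FenY is inactive.
With no repressor bound, *holR* is transcribed.
So HolR is produced and active.
Fe²⁺ is present, so DulN is inactive.
No repressor is bound and HolR is active, so *holJ* is transcribed.
So HolJ is produced and active.
Turanose is present, so VelP is active.
No repressor is bound and VelP is active, so *kosD* is transcribed.
So KosD is produced and active.
Cu²⁺ is present, so KulX is inactive.
Autoinducer-2 is absent, so NolE is inactive.
Required activator NolE is absent, so *wexG* is not transcribed.
So WexG is not produced.
With repressor KosD bound, *lutZ* is not transcribed.
So LutZ is not produced.
No repressor is bound and QuvG and HolJ are active, so *fubF* is transcribed.
→ *fubF* is ON in A.
Condition B:
cAMP is absent, so QuvG is active.
Maltulose is absent, so FenY is inactive.
With no repressor bound, *holR* is transcribed.
So HolR is produced and active.
Fe²⁺ is present, so DulN is inactive.
No repressor is bound and HolR is active, so *holJ* is transcribed.
So HolJ is produced and active.
Turanose is present, so VelP is active.
No repressor is bound and VelP is active, so *kosD* is transcribed.
So KosD is produced and active.
Cu²⁺ is present, so KulX is inactive.
Autoinducer-2 is present, so NolE is active.
No repressor is bound and NolE is active, so *wexG* is transcribed.
So WexG is produced and active.
With repressor KosD bound, *lutZ* is not transcribed.
So LutZ is not produced.
No repressor is bound and QuvG and HolJ are active, so *fubF* is transcribed.
→ *fubF* is ON in B.

both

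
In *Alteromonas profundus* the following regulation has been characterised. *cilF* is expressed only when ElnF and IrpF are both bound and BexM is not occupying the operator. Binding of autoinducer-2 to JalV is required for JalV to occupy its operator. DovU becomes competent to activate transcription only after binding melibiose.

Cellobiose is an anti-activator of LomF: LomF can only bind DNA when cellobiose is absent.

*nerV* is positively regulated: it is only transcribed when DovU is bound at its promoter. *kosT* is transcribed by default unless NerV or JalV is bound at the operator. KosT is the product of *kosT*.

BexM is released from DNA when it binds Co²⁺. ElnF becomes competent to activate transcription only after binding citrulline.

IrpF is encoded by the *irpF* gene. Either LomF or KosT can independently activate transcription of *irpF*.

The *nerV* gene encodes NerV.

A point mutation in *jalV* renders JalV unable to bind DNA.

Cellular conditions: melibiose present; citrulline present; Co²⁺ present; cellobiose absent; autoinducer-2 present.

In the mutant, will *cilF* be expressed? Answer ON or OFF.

Co²⁺ is present, so BexM is inactive.
Citrulline is present, so ElnF is active.
Cellobiose is absent, so LomF is active.
Melibiose is present, so DovU is active.
No repressor is bound and DovU is active, so *nerV* is transcribed.
So NerV is produced and active.
JalV is non-functional in this strain, so it has no effect.
With repressor NerV bound, *kosT* is not transcribed.
So KosT is not produced.
Activator LomF is present, so *irpF* is transcribed.
So IrpF is produced and active.
No repressor is bound and ElnF and IrpF are active, so *cilF* is transcribed.

ON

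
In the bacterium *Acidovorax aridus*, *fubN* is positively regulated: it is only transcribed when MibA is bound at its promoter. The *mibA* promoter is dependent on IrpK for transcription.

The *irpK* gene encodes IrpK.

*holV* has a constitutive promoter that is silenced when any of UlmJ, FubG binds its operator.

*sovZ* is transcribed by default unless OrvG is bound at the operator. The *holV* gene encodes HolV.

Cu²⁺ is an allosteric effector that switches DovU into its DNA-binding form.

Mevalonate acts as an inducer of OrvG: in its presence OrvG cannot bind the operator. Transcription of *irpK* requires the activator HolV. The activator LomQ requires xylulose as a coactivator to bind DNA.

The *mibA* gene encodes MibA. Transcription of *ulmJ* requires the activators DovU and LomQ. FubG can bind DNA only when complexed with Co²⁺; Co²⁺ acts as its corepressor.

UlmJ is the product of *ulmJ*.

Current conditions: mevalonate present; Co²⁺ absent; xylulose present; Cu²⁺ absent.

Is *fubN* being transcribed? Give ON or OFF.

Cu²⁺ is absent, so DovU is inactive.
Xylulose is present, so LomQ is active.
Required activator DovU is absent, so *ulmJ* is not transcribed.
So UlmJ is not produced.
Co²⁺ is absent, so FubG is inactive.
With no repressor bound, *holV* is transcribed.
So HolV is produced and active.
No repressor is bound and HolV is active, so *irpK* is transcribed.
So IrpK is produced and active.
No repressor is bound and IrpK is active, so *mibA* is transcribed.
So MibA is produced and active.
No repressor is bound and MibA is active, so *fubN* is transcribed.

ON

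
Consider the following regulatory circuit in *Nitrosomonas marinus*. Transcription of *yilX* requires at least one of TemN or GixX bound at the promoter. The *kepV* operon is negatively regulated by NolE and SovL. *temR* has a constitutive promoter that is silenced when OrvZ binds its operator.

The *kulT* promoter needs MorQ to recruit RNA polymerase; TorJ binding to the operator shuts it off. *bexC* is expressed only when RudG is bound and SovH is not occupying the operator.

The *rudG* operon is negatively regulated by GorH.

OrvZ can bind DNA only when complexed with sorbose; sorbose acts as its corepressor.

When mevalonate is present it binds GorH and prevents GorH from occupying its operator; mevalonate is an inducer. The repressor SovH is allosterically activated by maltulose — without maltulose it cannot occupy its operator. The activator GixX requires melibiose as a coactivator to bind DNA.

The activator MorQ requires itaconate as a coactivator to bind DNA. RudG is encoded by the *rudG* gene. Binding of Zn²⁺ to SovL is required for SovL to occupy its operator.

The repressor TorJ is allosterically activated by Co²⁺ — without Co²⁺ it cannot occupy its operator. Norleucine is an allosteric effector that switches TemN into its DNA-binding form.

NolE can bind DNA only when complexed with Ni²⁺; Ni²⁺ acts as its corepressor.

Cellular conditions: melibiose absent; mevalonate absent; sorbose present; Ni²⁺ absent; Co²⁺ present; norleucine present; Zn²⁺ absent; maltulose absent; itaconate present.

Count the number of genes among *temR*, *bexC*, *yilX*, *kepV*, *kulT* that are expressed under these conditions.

Sorbose is present, so OrvZ is active.
With repressor OrvZ bound, *temR* is not transcribed.
→ *temR* is OFF.
Mevalonate is absent, so GorH is active.
With repressor GorH bound, *rudG* is not transcribed.
So RudG is not produced.
Maltulose is absent, so SovH is inactive.
Required activator RudG is absent, so *bexC* is not transcribed.
→ *bexC* is OFF.
Norleucine is present, so TemN is active.
Melibiose is absent, so GixX is inactive.
Activator TemN is present, so *yilX* is transcribed.
→ *yilX* is ON.
Ni²⁺ is absent, so NolE is inactive.
Zn²⁺ is absent, so SovL is inactive.
With no repressor bound, *kepV* is transcribed.
→ *kepV* is ON.
Co²⁺ is present, so TorJ is active.
Itaconate is present, so MorQ is active.
With repressor TorJ bound, *kulT* is not transcribed.
→ *kulT* is OFF.
2 of the 5 genes are transcribed.

2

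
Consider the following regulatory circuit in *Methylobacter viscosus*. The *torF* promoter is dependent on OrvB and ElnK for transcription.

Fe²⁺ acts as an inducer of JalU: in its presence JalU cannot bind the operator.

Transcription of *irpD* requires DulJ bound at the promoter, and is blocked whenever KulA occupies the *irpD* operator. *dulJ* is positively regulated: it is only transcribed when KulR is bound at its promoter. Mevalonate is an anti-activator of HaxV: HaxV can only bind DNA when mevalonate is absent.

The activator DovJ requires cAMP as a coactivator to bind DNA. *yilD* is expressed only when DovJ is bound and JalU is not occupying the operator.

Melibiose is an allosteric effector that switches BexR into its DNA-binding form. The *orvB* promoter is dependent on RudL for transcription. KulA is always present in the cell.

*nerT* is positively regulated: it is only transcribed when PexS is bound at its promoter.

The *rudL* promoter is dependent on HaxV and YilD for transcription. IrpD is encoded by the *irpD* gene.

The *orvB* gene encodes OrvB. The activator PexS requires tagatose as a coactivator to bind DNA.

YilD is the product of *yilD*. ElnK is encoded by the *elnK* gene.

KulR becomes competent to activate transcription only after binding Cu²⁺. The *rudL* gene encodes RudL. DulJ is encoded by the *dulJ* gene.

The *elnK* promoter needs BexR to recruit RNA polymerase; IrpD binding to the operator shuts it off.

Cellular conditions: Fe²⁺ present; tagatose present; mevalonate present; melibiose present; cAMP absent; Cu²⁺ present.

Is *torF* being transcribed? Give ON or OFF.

Mevalonate is present, so HaxV is inactive.
Fe²⁺ is present, so JalU is inactive.
cAMP is absent, so DovJ is inactive.
Required activator DovJ is absent, so *yilD* is not transcribed.
So YilD is not produced.
Required activator HaxV is absent, so *rudL* is not transcribed.
So RudL is not produced.
Required activator RudL is absent, so *orvB* is not transcribed.
So OrvB is not produced.
Melibiose is present, so BexR is active.
KulA is produced constitutively and is active.
Cu²⁺ is present, so KulR is active.
No repressor is bound and KulR is active, so *dulJ* is transcribed.
So DulJ is produced and active.
With repressor KulA bound, *irpD* is not transcribed.
So IrpD is not produced.
No repressor is bound and BexR is active, so *elnK* is transcribed.
So ElnK is produced and active.
Required activator OrvB is absent, so *torF* is not transcribed.

OFF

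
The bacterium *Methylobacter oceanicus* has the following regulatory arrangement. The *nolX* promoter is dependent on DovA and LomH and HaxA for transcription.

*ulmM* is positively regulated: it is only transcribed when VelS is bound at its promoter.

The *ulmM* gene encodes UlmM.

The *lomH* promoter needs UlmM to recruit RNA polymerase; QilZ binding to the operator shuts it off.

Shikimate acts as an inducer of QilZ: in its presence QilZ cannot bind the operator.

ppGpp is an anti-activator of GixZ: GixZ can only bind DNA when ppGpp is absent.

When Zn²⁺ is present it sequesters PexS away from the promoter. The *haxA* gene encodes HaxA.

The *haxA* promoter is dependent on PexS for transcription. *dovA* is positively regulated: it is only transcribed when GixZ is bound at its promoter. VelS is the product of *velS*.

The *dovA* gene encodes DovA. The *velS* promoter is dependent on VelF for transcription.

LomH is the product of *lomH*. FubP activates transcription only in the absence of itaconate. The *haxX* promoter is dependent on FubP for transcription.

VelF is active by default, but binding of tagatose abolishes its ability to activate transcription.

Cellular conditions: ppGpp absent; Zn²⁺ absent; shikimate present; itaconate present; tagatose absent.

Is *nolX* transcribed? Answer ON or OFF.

ppGpp is absent, so GixZ is active.
No repressor is bound and GixZ is active, so *dovA* is transcribed.
So DovA is produced and active.
Tagatose is absent, so VelF is active.
No repressor is bound and VelF is active, so *velS* is transcribed.
So VelS is produced and active.
No repressor is bound and VelS is active, so *ulmM* is transcribed.
So UlmM is produced and active.
Shikimate is present, so QilZ is inactive.
No repressor is bound and UlmM is active, so *lomH* is transcribed.
So LomH is produced and active.
Zn²⁺ is absent, so PexS is active.
No repressor is bound and PexS is active, so *haxA* is transcribed.
So HaxA is produced and active.
No repressor is bound and DovA and LomH and HaxA are active, so *nolX* is transcribed.

ON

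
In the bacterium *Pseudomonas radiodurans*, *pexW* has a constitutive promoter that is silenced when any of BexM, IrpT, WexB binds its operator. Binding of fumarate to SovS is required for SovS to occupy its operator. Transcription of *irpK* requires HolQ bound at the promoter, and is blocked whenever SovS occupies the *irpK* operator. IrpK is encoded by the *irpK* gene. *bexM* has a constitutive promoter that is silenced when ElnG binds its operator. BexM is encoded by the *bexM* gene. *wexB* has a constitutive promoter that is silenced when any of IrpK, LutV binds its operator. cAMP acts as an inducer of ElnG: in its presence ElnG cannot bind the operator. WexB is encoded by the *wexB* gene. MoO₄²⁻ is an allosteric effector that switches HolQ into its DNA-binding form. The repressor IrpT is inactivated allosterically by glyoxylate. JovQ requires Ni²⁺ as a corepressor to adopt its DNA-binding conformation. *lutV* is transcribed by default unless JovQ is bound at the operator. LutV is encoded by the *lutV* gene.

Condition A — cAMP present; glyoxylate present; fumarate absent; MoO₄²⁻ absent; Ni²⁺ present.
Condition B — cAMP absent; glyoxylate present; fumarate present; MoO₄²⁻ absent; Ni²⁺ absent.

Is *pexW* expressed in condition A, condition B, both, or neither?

B only

Condition A:
cAMP is present, so ElnG is inactive.
With no repressor bound, *bexM* is transcribed.
So BexM is produced and active.
Glyoxylate is present, so IrpT is inactive.
Fumarate is absent, so SovS is inactive.
MoO₄²⁻ is absent, so HolQ is inactive.
Required activator HolQ is absent, so *irpK* is not transcribed.
So IrpK is not produced.
Ni²⁺ is present, so JovQ is active.
With repressor JovQ bound, *lutV* is not transcribed.
So LutV is not produced.
With no repressor bound, *wexB* is transcribed.
So WexB is produced and active.
With repressor BexM bound, *pexW* is not transcribed.
→ *pexW* is OFF in A.
Condition B:
cAMP is absent, so ElnG is active.
With repressor ElnG bound, *bexM* is not transcribed.
So BexM is not produced.
Glyoxylate is present, so IrpT is inactive.
Fumarate is present, so SovS is active.
MoO₄²⁻ is absent, so HolQ is inactive.
With repressor SovS bound, *irpK* is not transcribed.
So IrpK is not produced.
Ni²⁺ is absent, so JovQ is inactive.
With no repressor bound, *lutV* is transcribed.
So LutV is produced and active.
With repressor LutV bound, *wexB* is not transcribed.
So WexB is not produced.
With no repressor bound, *pexW* is transcribed.
→ *pexW* is ON in B.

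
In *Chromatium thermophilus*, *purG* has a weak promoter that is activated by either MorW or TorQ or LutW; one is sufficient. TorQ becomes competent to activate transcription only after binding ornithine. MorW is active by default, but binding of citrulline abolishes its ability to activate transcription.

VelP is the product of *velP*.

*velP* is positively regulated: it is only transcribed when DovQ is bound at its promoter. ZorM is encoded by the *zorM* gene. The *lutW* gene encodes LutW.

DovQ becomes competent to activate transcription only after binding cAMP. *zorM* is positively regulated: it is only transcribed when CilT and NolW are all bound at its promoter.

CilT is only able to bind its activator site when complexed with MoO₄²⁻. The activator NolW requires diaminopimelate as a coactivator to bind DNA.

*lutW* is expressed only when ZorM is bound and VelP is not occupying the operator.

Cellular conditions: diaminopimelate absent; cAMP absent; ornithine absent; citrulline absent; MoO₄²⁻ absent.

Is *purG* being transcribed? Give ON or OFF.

Citrulline is absent, so MorW is active.
Ornithine is absent, so TorQ is inactive.
MoO₄²⁻ is absent, so CilT is inactive.
Diaminopimelate is absent, so NolW is inactive.
Required activator CilT is absent, so *zorM* is not transcribed.
So ZorM is not produced.
cAMP is absent, so DovQ is inactive.
Required activator DovQ is absent, so *velP* is not transcribed.
So VelP is not produced.
Required activator ZorM is absent, so *lutW* is not transcribed.
So LutW is not produced.
Activator MorW is present, so *purG* is transcribed.

ON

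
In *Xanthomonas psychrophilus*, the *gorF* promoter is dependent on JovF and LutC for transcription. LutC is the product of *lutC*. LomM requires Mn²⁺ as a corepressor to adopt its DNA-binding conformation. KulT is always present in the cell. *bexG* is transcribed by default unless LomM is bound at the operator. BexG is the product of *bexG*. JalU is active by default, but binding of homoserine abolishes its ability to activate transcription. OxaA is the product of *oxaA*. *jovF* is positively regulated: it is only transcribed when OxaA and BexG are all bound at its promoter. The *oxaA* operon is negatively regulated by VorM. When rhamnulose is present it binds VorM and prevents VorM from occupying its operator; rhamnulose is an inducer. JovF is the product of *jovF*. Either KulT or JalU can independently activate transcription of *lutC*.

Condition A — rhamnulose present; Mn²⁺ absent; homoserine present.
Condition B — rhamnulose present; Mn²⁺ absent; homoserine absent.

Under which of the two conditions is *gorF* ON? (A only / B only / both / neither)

Condition A:
Rhamnulose is present, so VorM is inactive.
With no repressor bound, *oxaA* is transcribed.
So OxaA is produced and active.
Mn²⁺ is absent, so LomM is inactive.
With no repressor bound, *bexG* is transcribed.
So BexG is produced and active.
No repressor is bound and OxaA and BexG are active, so *jovF* is transcribed.
So JovF is produced and active.
KulT is produced constitutively and is active.
Homoserine is present, so JalU is inactive.
Activator KulT is present, so *lutC* is transcribed.
So LutC is produced and active.
No repressor is bound and JovF and LutC are active, so *gorF* is transcribed.
→ *gorF* is ON in A.
Condition B:
Rhamnulose is present, so VorM is inactive.
With no repressor bound, *oxaA* is transcribed.
So OxaA is produced and active.
Mn²⁺ is absent, so LomM is inactive.
With no repressor bound, *bexG* is transcribed.
So BexG is produced and active.
No repressor is bound and OxaA and BexG are active, so *jovF* is transcribed.
So JovF is produced and active.
KulT is produced constitutively and is active.
Homoserine is absent, so JalU is active.
Activator KulT is present, so *lutC* is transcribed.
So LutC is produced and active.
No repressor is bound and JovF and LutC are active, so *gorF* is transcribed.
→ *gorF* is ON in B.

both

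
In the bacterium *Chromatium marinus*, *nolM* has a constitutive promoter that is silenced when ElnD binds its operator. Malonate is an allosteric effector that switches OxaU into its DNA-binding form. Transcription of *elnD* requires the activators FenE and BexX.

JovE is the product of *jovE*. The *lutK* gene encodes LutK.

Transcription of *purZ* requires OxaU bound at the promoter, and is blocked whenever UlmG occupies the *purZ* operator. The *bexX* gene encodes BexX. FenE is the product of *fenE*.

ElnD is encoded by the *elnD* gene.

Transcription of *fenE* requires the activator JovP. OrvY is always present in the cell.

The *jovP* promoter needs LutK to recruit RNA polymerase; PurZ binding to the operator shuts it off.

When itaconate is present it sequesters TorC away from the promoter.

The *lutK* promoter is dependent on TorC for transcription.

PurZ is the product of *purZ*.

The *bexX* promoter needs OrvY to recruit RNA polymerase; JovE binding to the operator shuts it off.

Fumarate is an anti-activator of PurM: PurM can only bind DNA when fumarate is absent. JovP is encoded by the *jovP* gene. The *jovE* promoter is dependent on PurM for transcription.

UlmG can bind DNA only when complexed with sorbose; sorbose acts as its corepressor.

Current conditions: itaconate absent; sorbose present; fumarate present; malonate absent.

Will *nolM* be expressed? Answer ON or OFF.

OFF

Sorbose is present, so UlmG is active.
Malonate is absent, so OxaU is inactive.
With repressor UlmG bound, *purZ* is not transcribed.
So PurZ is not produced.
Itaconate is absent, so TorC is active.
No repressor is bound and TorC is active, so *lutK* is transcribed.
So LutK is produced and active.
No repressor is bound and LutK is active, so *jovP* is transcribed.
So JovP is produced and active.
No repressor is bound and JovP is active, so *fenE* is transcribed.
So FenE is produced and active.
Fumarate is present, so PurM is inactive.
Required activator PurM is absent, so *jovE* is not transcribed.
So JovE is not produced.
OrvY is produced constitutively and is active.
No repressor is bound and OrvY is active, so *bexX* is transcribed.
So BexX is produced and active.
No repressor is bound and FenE and BexX are active, so *elnD* is transcribed.
So ElnD is produced and active.
With repressor ElnD bound, *nolM* is not transcribed.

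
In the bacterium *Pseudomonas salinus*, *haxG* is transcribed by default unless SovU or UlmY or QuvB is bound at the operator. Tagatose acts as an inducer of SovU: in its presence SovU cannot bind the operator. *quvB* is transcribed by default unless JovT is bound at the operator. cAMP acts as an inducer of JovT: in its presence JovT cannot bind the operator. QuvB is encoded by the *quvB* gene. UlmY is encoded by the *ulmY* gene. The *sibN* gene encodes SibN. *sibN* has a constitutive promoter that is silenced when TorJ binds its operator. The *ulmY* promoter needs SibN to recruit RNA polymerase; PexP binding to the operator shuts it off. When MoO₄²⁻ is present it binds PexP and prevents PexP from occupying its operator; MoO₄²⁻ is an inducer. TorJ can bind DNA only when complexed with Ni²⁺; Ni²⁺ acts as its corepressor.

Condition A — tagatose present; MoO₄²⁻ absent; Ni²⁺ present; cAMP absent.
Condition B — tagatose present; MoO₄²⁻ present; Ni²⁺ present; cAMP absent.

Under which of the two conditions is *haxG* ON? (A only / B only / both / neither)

Condition A:
Tagatose is present, so SovU is inactive.
MoO₄²⁻ is absent, so PexP is active.
Ni²⁺ is present, so TorJ is active.
With repressor TorJ bound, *sibN* is not transcribed.
So SibN is not produced.
With repressor PexP bound, *ulmY* is not transcribed.
So UlmY is not produced.
cAMP is absent, so JovT is active.
With repressor JovT bound, *quvB* is not transcribed.
So QuvB is not produced.
With no repressor bound, *haxG* is transcribed.
→ *haxG* is ON in A.
Condition B:
Tagatose is present, so SovU is inactive.
MoO₄²⁻ is present, so PexP is inactive.
Ni²⁺ is present, so TorJ is active.
With repressor TorJ bound, *sibN* is not transcribed.
So SibN is not produced.
Required activator SibN is absent, so *ulmY* is not transcribed.
So UlmY is not produced.
cAMP is absent, so JovT is active.
With repressor JovT bound, *quvB* is not transcribed.
So QuvB is not produced.
With no repressor bound, *haxG* is transcribed.
→ *haxG* is ON in B.

both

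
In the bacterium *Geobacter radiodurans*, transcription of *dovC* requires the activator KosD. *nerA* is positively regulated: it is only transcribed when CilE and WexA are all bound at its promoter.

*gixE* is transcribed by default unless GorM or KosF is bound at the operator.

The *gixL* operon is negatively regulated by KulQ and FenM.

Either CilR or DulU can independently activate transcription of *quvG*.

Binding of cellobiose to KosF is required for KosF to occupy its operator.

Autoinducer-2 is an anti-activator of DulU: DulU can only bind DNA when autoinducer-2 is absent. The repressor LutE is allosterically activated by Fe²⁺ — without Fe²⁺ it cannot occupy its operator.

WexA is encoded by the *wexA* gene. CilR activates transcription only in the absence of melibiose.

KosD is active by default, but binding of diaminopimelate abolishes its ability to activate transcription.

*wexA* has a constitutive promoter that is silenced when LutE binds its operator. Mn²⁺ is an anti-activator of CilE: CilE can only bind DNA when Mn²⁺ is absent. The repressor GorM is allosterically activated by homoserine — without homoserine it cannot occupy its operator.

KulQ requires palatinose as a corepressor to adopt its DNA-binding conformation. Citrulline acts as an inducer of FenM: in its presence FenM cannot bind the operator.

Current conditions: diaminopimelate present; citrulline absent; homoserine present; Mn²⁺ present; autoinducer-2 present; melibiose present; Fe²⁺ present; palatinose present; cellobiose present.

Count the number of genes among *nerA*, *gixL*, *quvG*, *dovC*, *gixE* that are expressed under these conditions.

0

Mn²⁺ is present, so CilE is inactive.
Fe²⁺ is present, so LutE is active.
With repressor LutE bound, *wexA* is not transcribed.
So WexA is not produced.
Required activator CilE is absent, so *nerA* is not transcribed.
→ *nerA* is OFF.
Palatinose is present, so KulQ is active.
Citrulline is absent, so FenM is active.
With repressor KulQ bound, *gixL* is not transcribed.
→ *gixL* is OFF.
Melibiose is present, so CilR is inactive.
Autoinducer-2 is present, so DulU is inactive.
No activator is available at the *quvG* promoter, so *quvG* is not transcribed.
→ *quvG* is OFF.
Diaminopimelate is present, so KosD is inactive.
Required activator KosD is absent, so *dovC* is not transcribed.
→ *dovC* is OFF.
Homoserine is present, so GorM is active.
Cellobiose is present, so KosF is active.
With repressor GorM bound, *gixE* is not transcribed.
→ *gixE* is OFF.
0 of the 5 genes are transcribed.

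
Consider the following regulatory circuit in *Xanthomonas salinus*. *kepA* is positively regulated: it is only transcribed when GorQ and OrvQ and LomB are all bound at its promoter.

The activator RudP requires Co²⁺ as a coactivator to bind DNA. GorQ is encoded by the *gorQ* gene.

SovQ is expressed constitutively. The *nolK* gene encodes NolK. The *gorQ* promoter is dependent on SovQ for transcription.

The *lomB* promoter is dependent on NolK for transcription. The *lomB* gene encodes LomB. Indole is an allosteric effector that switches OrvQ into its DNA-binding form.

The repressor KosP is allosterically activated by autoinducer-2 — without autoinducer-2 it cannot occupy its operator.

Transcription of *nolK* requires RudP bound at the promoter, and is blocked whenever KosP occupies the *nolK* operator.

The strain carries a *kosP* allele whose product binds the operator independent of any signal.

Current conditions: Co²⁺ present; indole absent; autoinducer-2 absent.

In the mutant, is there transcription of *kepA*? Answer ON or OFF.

SovQ is produced constitutively and is active.
No repressor is bound and SovQ is active, so *gorQ* is transcribed.
So GorQ is produced and active.
Indole is absent, so OrvQ is inactive.
KosP is constitutively active in this strain.
Co²⁺ is present, so RudP is active.
With repressor KosP bound, *nolK* is not transcribed.
So NolK is not produced.
Required activator NolK is absent, so *lomB* is not transcribed.
So LomB is not produced.
Required activator OrvQ is absent, so *kepA* is not transcribed.

OFF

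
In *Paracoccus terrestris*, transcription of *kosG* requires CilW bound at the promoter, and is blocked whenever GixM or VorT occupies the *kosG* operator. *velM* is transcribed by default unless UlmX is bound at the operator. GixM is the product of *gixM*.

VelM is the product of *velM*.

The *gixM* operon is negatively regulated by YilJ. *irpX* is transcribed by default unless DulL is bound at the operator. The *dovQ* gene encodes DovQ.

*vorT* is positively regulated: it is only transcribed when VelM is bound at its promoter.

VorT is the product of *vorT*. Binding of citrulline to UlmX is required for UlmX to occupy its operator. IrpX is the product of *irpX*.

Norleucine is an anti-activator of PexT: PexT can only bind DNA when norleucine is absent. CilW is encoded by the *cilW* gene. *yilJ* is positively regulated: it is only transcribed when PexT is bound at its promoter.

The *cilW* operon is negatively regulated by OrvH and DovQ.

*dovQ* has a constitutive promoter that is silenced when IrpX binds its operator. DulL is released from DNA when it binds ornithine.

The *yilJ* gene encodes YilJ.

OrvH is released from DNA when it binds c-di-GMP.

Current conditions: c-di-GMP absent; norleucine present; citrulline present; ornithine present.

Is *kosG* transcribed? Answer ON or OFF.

OFF

Norleucine is present, so PexT is inactive.
Required activator PexT is absent, so *yilJ* is not transcribed.
So YilJ is not produced.
With no repressor bound, *gixM* is transcribed.
So GixM is produced and active.
c-di-GMP is absent, so OrvH is active.
Ornithine is present, so DulL is inactive.
With no repressor bound, *irpX* is transcribed.
So IrpX is produced and active.
With repressor IrpX bound, *dovQ* is not transcribed.
So DovQ is not produced.
With repressor OrvH bound, *cilW* is not transcribed.
So CilW is not produced.
Citrulline is present, so UlmX is active.
With repressor UlmX bound, *velM* is not transcribed.
So VelM is not produced.
Required activator VelM is absent, so *vorT* is not transcribed.
So VorT is not produced.
With repressor GixM bound, *kosG* is not transcribed.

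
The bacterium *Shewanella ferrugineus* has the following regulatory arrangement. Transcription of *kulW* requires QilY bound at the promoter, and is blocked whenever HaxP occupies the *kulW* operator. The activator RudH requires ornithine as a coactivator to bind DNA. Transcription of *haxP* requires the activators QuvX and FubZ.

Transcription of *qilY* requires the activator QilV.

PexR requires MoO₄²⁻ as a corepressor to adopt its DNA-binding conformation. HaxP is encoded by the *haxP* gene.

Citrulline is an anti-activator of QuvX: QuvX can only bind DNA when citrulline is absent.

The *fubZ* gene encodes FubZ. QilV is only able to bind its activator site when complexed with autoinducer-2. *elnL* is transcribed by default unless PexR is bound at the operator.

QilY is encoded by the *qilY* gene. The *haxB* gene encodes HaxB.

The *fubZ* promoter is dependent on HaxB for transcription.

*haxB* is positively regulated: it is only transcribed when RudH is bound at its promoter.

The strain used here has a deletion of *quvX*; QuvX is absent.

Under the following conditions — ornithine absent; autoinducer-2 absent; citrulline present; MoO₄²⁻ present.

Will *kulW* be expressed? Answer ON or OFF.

OFF

QuvX is non-functional in this strain, so it has no effect.
Ornithine is absent, so RudH is inactive.
Required activator RudH is absent, so *haxB* is not transcribed.
So HaxB is not produced.
Required activator HaxB is absent, so *fubZ* is not transcribed.
So FubZ is not produced.
Required activator QuvX is absent, so *haxP* is not transcribed.
So HaxP is not produced.
Autoinducer-2 is absent, so QilV is inactive.
Required activator QilV is absent, so *qilY* is not transcribed.
So QilY is not produced.
Required activator QilY is absent, so *kulW* is not transcribed.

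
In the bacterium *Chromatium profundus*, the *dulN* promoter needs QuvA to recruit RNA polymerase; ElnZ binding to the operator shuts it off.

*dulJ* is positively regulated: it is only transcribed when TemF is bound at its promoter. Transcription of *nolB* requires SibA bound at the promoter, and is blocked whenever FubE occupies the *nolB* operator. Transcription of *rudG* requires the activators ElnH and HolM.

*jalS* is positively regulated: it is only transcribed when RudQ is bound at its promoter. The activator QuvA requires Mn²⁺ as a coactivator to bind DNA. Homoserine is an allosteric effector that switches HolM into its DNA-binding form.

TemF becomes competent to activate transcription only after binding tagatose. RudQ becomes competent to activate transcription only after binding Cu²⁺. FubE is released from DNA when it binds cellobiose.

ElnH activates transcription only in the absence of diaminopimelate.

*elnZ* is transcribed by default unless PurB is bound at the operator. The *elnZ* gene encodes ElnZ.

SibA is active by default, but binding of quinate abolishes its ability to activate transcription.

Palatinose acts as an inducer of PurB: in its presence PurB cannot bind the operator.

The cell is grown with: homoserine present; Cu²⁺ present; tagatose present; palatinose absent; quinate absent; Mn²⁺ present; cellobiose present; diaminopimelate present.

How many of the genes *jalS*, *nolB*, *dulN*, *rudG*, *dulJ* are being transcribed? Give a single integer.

Cu²⁺ is present, so RudQ is active.
No repressor is bound and RudQ is active, so *jalS* is transcribed.
→ *jalS* is ON.
Quinate is absent, so SibA is active.
Cellobiose is present, so FubE is inactive.
No repressor is bound and SibA is active, so *nolB* is transcribed.
→ *nolB* is ON.
Palatinose is absent, so PurB is active.
With repressor PurB bound, *elnZ* is not transcribed.
So ElnZ is not produced.
Mn²⁺ is present, so QuvA is active.
No repressor is bound and QuvA is active, so *dulN* is transcribed.
→ *dulN* is ON.
Diaminopimelate is present, so ElnH is inactive.
Homoserine is present, so HolM is active.
Required activator ElnH is absent, so *rudG* is not transcribed.
→ *rudG* is OFF.
Tagatose is present, so TemF is active.
No repressor is bound and TemF is active, so *dulJ* is transcribed.
→ *dulJ* is ON.
4 of the 5 genes are transcribed.

4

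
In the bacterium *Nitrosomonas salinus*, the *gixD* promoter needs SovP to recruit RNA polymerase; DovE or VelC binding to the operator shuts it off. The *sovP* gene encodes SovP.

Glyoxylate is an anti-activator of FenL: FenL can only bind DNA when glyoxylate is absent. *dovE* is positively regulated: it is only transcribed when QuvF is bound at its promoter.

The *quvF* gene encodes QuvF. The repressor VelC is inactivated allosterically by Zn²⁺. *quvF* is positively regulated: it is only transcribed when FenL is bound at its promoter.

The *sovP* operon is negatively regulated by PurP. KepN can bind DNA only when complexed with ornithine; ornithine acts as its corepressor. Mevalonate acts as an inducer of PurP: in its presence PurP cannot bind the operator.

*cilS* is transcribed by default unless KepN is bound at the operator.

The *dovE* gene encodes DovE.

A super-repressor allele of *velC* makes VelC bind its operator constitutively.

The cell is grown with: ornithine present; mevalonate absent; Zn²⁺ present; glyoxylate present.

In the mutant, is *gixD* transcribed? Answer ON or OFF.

Glyoxylate is present, so FenL is inactive.
Required activator FenL is absent, so *quvF* is not transcribed.
So QuvF is not produced.
Required activator QuvF is absent, so *dovE* is not transcribed.
So DovE is not produced.
VelC is constitutively active in this strain.
Mevalonate is absent, so PurP is active.
With repressor PurP bound, *sovP* is not transcribed.
So SovP is not produced.
With repressor VelC bound, *gixD* is not transcribed.

OFF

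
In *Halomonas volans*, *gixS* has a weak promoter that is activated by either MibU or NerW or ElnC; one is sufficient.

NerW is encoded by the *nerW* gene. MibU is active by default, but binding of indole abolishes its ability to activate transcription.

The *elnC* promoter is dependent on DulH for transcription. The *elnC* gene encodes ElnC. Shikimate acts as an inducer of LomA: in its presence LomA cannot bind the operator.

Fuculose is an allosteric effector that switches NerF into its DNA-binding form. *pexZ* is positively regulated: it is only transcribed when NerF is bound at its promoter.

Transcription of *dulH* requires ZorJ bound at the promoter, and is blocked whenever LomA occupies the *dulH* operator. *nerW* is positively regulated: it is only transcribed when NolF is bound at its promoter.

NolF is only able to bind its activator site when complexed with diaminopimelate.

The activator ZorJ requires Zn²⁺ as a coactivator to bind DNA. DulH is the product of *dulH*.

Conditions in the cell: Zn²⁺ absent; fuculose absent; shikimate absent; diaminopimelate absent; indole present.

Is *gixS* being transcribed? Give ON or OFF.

Indole is present, so MibU is inactive.
Diaminopimelate is absent, so NolF is inactive.
Required activator NolF is absent, so *nerW* is not transcribed.
So NerW is not produced.
Shikimate is absent, so LomA is active.
Zn²⁺ is absent, so ZorJ is inactive.
With repressor LomA bound, *dulH* is not transcribed.
So DulH is not produced.
Required activator DulH is absent, so *elnC* is not transcribed.
So ElnC is not produced.
No activator is available at the *gixS* promoter, so *gixS* is not transcribed.

OFF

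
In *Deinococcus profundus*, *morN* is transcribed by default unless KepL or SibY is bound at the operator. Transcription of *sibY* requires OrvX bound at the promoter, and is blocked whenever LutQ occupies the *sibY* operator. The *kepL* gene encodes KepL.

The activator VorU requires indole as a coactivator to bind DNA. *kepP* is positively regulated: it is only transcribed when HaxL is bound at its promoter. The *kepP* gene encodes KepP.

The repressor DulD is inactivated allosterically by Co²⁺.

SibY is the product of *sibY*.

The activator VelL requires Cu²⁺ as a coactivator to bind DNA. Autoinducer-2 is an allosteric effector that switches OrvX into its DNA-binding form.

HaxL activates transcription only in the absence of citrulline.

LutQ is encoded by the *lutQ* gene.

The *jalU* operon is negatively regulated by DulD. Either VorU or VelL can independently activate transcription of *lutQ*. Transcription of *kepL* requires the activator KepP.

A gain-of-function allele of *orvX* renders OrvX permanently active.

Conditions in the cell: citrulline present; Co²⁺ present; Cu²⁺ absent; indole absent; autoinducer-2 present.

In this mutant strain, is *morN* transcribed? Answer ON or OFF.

Citrulline is present, so HaxL is inactive.
Required activator HaxL is absent, so *kepP* is not transcribed.
So KepP is not produced.
Required activator KepP is absent, so *kepL* is not transcribed.
So KepL is not produced.
Indole is absent, so VorU is inactive.
Cu²⁺ is absent, so VelL is inactive.
No activator is available at the *lutQ* promoter, so *lutQ* is not transcribed.
So LutQ is not produced.
OrvX is constitutively active in this strain.
No repressor is bound and OrvX is active, so *sibY* is transcribed.
So SibY is produced and active.
With repressor SibY bound, *morN* is not transcribed.

OFF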